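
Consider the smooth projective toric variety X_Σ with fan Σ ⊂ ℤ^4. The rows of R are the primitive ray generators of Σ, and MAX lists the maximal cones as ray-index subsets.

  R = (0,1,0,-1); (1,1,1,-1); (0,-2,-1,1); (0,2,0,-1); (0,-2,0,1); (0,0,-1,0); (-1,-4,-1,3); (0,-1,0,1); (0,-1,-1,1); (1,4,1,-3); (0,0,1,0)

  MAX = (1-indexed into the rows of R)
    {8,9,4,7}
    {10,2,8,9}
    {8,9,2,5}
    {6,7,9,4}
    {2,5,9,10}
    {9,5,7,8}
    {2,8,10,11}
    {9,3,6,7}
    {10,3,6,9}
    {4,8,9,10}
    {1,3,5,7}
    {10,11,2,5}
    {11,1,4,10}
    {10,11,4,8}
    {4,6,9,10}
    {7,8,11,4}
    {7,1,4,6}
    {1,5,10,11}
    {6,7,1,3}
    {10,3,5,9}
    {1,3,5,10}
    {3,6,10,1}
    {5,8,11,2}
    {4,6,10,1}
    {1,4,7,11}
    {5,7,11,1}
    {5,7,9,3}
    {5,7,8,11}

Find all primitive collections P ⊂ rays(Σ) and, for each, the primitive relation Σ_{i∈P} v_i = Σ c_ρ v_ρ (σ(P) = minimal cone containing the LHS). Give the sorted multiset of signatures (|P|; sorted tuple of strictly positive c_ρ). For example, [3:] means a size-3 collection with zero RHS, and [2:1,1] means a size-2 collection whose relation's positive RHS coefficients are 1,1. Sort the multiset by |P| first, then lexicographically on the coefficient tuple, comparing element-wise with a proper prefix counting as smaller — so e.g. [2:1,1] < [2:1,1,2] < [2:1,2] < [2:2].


Σ has 17 primitive collections:

  P={1,8}:  v_{1} + v_{8} = 0  ⇒ sig = [2:]
  P={4,5}:  v_{4} + v_{5} = 0  ⇒ sig = [2:]
  P={6,11}:  v_{6} + v_{11} = 0  ⇒ sig = [2:]
  P={7,10}:  v_{7} + v_{10} = 0  ⇒ sig = [2:]
  P={1,9}:  v_{1} + v_{9} = v_{6}  ⇒ sig = [2:1]
  P={3,4}:  v_{3} + v_{4} = v_{6}  ⇒ sig = [2:1]
  P={3,11}:  v_{3} + v_{11} = v_{5}  ⇒ sig = [2:1]
  P={5,6}:  v_{5} + v_{6} = v_{3}  ⇒ sig = [2:1]
  P={6,8}:  v_{6} + v_{8} = v_{9}  ⇒ sig = [2:1]
  P={9,11}:  v_{9} + v_{11} = v_{8}  ⇒ sig = [2:1]
  P={1,2}:  v_{1} + v_{2} = v_{5} + v_{10}  ⇒ sig = [2:1,1]
  P={2,4}:  v_{2} + v_{4} = v_{8} + v_{10}  ⇒ sig = [2:1,1]
  P={2,7}:  v_{2} + v_{7} = v_{5} + v_{8}  ⇒ sig = [2:1,1]
  P={3,8}:  v_{3} + v_{8} = v_{5} + v_{9}  ⇒ sig = [2:1,1]
  P={2,6}:  v_{2} + v_{6} = v_{5} + v_{9} + v_{10}  ⇒ sig = [2:1,1,1]
  P={2,3}:  v_{2} + v_{3} = 2·v_{5} + v_{9} + v_{10}  ⇒ sig = [2:1,1,2]
  P={5,8,10}:  v_{5} + v_{8} + v_{10} = v_{2}  ⇒ sig = [3:1]

Signatures (|P|; sorted positive RHS coefficients), sorted:
[[2:], [2:], [2:], [2:], [2:1], [2:1], [2:1], [2:1], [2:1], [2:1], [2:1,1], [2:1,1], [2:1,1], [2:1,1], [2:1,1,1], [2:1,1,2], [3:1]]


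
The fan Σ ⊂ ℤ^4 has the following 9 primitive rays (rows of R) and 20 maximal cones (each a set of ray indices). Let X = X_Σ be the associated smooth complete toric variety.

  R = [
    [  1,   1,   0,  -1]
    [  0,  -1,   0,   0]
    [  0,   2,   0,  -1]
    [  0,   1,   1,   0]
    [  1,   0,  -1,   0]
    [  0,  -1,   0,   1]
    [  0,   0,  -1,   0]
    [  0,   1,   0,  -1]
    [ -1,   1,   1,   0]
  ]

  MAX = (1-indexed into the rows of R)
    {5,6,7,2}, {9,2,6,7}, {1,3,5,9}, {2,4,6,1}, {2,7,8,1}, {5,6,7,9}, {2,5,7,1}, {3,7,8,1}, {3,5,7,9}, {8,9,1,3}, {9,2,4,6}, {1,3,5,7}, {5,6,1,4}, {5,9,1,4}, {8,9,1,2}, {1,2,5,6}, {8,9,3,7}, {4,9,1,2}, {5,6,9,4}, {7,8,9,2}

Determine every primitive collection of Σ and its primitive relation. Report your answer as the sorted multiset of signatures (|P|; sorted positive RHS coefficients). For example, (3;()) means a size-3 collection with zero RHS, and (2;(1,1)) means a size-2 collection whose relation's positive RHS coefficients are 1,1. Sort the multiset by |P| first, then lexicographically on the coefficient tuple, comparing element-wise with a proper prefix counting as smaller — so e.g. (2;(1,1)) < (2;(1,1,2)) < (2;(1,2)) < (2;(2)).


Primitive collections (12):

  P = {6,8}:  v_{6} + v_{8} = 0 ; sig = (2;())
  P = {2,3}:  v_{2} + v_{3} = v_{8} ; sig = (2;(1))
  P = {3,6}:  v_{3} + v_{6} = v_{5} + v_{9} ; sig = (2;(1,1))
  P = {4,7}:  v_{4} + v_{7} = v_{5} + v_{9} ; sig = (2;(1,1))
  P = {4,8}:  v_{4} + v_{8} = v_{1} + v_{9} ; sig = (2;(1,1))
  P = {5,8}:  v_{5} + v_{8} = v_{1} + v_{7} ; sig = (2;(1,1))
  P = {3,4}:  v_{3} + v_{4} = v_{1} + v_{5} + 2·v_{9} ; sig = (2;(1,1,2))
  P = {2,5,9}:  v_{2} + v_{5} + v_{9} = 0 ; sig = (3;())
  P = {1,6,7}:  v_{1} + v_{6} + v_{7} = v_{5} ; sig = (3;(1))
  P = {1,6,9}:  v_{1} + v_{6} + v_{9} = v_{4} ; sig = (3;(1))
  P = {1,7,9}:  v_{1} + v_{7} + v_{9} = v_{3} ; sig = (3;(1))
  P = {2,4,5}:  v_{2} + v_{4} + v_{5} = v_{1} + v_{6} ; sig = (3;(1,1))

Signatures (|P|; sorted positive RHS coefficients), sorted:
    |P|=2: 7 collections, coeffs (), (1), (1,1), (1,1), (1,1), (1,1), (1,1,2)
    |P|=3: 5 collections, coeffs (), (1), (1), (1), (1,1)


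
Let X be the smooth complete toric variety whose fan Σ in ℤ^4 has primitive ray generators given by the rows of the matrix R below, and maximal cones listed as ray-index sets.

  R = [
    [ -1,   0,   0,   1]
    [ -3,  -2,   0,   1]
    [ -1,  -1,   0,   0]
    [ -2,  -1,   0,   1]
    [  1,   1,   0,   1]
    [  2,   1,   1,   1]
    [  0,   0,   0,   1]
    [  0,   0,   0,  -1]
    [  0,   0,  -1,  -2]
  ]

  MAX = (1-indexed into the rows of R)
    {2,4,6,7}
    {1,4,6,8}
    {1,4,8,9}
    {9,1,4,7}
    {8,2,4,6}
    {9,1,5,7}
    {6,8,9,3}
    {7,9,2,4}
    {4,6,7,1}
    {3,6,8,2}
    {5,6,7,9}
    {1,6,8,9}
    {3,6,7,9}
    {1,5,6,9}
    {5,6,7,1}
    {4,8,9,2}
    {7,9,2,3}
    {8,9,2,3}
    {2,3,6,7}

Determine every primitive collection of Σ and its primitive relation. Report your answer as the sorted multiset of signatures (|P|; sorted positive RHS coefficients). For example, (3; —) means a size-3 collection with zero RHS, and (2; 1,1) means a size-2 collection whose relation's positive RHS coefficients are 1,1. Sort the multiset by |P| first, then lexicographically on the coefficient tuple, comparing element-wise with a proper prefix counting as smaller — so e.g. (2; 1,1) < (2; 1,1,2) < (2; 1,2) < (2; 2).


Σ has 11 primitive collections:

  P={7,8}:  v_{7} + v_{8} = 0  so sig = (2; —)
  P={1,3}:  v_{1} + v_{3} = v_{4}  so sig = (2; 1)
  P={3,4}:  v_{3} + v_{4} = v_{2}  so sig = (2; 1)
  P={3,5}:  v_{3} + v_{5} = v_{7}  so sig = (2; 1)
  P={2,5}:  v_{2} + v_{5} = v_{4} + v_{7}  so sig = (2; 1,1)
  P={4,5}:  v_{4} + v_{5} = v_{1} + v_{7}  so sig = (2; 1,1)
  P={5,8}:  v_{5} + v_{8} = v_{1} + v_{6} + v_{9}  so sig = (2; 1,1,1)
  P={1,2}:  v_{1} + v_{2} = 2·v_{4}  so sig = (2; 2)
  P={4,6,9}:  v_{4} + v_{6} + v_{9} = 0  so sig = (3; —)
  P={2,6,9}:  v_{2} + v_{6} + v_{9} = v_{3}  so sig = (3; 1)
  P={1,6,7,9}:  v_{1} + v_{6} + v_{7} + v_{9} = v_{5}  so sig = (4; 1)

Hence PRS(X_Σ) =
    |P|=2: 8 collections, coeffs (), (1), (1), (1), (1,1), (1,1), (1,1,1), (2)
    |P|=3: 2 collections, coeffs (), (1)
    |P|=4: 1 collection, coeffs (1)


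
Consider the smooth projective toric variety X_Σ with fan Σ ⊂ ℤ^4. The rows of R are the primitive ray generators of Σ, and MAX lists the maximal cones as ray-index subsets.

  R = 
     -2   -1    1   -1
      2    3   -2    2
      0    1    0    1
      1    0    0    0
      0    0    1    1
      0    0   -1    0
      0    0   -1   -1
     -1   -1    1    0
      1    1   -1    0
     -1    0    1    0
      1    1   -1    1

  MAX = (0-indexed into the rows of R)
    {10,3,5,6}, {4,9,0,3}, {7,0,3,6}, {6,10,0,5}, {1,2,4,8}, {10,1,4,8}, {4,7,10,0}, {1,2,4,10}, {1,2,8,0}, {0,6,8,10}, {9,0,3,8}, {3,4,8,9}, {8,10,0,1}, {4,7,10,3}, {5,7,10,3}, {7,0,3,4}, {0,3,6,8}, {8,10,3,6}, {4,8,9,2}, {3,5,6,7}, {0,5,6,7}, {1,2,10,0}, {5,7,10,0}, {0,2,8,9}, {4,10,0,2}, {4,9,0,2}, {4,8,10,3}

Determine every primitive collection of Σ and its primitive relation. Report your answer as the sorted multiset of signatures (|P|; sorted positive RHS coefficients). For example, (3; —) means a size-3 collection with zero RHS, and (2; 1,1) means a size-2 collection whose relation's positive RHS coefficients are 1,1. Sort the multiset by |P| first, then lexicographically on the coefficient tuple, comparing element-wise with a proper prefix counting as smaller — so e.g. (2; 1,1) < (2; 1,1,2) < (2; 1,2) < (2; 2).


23 minimal non-faces of Δ(Σ) (on 11 rays):

  • {4,6}:  v_{4} + v_{6} = 0  →  sig = (2; —)
  • {7,8}:  v_{7} + v_{8} = 0  →  sig = (2; —)
  • {9,10}:  v_{9} + v_{10} = v_{2}  →  sig = (2; 1)
  • {1,7}:  v_{1} + v_{7} = v_{2} + v_{10}  →  sig = (2; 1,1)
  • {2,3}:  v_{2} + v_{3} = v_{4} + v_{8}  →  sig = (2; 1,1)
  • {4,5}:  v_{4} + v_{5} = v_{7} + v_{10}  →  sig = (2; 1,1)
  • {5,8}:  v_{5} + v_{8} = v_{6} + v_{10}  →  sig = (2; 1,1)
  • {5,9}:  v_{5} + v_{9} = v_{0} + v_{10}  →  sig = (2; 1,1)
  • {6,9}:  v_{6} + v_{9} = v_{0} + v_{8}  →  sig = (2; 1,1)
  • {7,9}:  v_{7} + v_{9} = v_{0} + v_{4}  →  sig = (2; 1,1)
  • {2,6}:  v_{2} + v_{6} = v_{0} + v_{8} + v_{10}  →  sig = (2; 1,1,1)
  • {2,7}:  v_{2} + v_{7} = v_{0} + v_{4} + v_{10}  →  sig = (2; 1,1,1)
  • {1,3}:  v_{1} + v_{3} = v_{4} + 2·v_{8} + v_{10}  →  sig = (2; 1,1,2)
  • {1,5}:  v_{1} + v_{5} = v_{0} + v_{8} + 3·v_{10}  →  sig = (2; 1,1,3)
  • {1,9}:  v_{1} + v_{9} = 2·v_{2} + v_{8}  →  sig = (2; 1,2)
  • {2,5}:  v_{2} + v_{5} = v_{0} + 2·v_{10}  →  sig = (2; 1,2)
  • {1,6}:  v_{1} + v_{6} = v_{0} + 2·v_{8} + 2·v_{10}  →  sig = (2; 1,2,2)
  • {0,3,10}:  v_{0} + v_{3} + v_{10} = 0  →  sig = (3; —)
  • {0,4,8}:  v_{0} + v_{4} + v_{8} = v_{9}  →  sig = (3; 1)
  • {2,8,10}:  v_{2} + v_{8} + v_{10} = v_{1}  →  sig = (3; 1)
  • {6,7,10}:  v_{6} + v_{7} + v_{10} = v_{5}  →  sig = (3; 1)
  • {0,3,5}:  v_{0} + v_{3} + v_{5} = v_{6} + v_{7}  →  sig = (3; 1,1)
  • {0,1,4}:  v_{0} + v_{1} + v_{4} = 2·v_{2}  →  sig = (3; 2)

Signatures (|P|; sorted positive RHS coefficients), sorted:
[(2; —), (2; —), (2; 1), (2; 1,1), (2; 1,1), (2; 1,1), (2; 1,1), (2; 1,1), (2; 1,1), (2; 1,1), (2; 1,1,1), (2; 1,1,1), (2; 1,1,2), (2; 1,1,3), (2; 1,2), (2; 1,2), (2; 1,2,2), (3; —), (3; 1), (3; 1), (3; 1), (3; 1,1), (3; 2)]


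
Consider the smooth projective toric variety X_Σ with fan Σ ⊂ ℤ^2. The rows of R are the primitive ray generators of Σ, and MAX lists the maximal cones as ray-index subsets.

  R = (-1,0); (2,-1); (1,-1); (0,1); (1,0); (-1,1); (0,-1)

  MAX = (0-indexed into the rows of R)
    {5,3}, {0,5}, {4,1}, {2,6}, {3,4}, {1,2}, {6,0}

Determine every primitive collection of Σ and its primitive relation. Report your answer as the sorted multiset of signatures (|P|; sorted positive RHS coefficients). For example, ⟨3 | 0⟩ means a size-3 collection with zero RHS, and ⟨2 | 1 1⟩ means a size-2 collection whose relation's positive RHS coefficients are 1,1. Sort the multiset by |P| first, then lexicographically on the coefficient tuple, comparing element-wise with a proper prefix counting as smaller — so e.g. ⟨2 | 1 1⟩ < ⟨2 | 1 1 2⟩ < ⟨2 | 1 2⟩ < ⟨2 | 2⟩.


14 minimal non-faces of Δ(Σ) (on 7 rays):

  {0,4}:  v_{0} + v_{4} = 0  so sig = ⟨2 | 0⟩
  {2,5}:  v_{2} + v_{5} = 0  so sig = ⟨2 | 0⟩
  {3,6}:  v_{3} + v_{6} = 0  so sig = ⟨2 | 0⟩
  {0,1}:  v_{0} + v_{1} = v_{2}  so sig = ⟨2 | 1⟩
  {0,2}:  v_{0} + v_{2} = v_{6}  so sig = ⟨2 | 1⟩
  {0,3}:  v_{0} + v_{3} = v_{5}  so sig = ⟨2 | 1⟩
  {1,5}:  v_{1} + v_{5} = v_{4}  so sig = ⟨2 | 1⟩
  {2,3}:  v_{2} + v_{3} = v_{4}  so sig = ⟨2 | 1⟩
  {2,4}:  v_{2} + v_{4} = v_{1}  so sig = ⟨2 | 1⟩
  {4,5}:  v_{4} + v_{5} = v_{3}  so sig = ⟨2 | 1⟩
  {4,6}:  v_{4} + v_{6} = v_{2}  so sig = ⟨2 | 1⟩
  {5,6}:  v_{5} + v_{6} = v_{0}  so sig = ⟨2 | 1⟩
  {1,3}:  v_{1} + v_{3} = 2·v_{4}  so sig = ⟨2 | 2⟩
  {1,6}:  v_{1} + v_{6} = 2·v_{2}  so sig = ⟨2 | 2⟩

so the primitive-relation signature multiset is
    |P|=2: 14 collections, coeffs (), (), (), (1), (1), (1), (1), (1), (1), (1), (1), (1), (2), (2)


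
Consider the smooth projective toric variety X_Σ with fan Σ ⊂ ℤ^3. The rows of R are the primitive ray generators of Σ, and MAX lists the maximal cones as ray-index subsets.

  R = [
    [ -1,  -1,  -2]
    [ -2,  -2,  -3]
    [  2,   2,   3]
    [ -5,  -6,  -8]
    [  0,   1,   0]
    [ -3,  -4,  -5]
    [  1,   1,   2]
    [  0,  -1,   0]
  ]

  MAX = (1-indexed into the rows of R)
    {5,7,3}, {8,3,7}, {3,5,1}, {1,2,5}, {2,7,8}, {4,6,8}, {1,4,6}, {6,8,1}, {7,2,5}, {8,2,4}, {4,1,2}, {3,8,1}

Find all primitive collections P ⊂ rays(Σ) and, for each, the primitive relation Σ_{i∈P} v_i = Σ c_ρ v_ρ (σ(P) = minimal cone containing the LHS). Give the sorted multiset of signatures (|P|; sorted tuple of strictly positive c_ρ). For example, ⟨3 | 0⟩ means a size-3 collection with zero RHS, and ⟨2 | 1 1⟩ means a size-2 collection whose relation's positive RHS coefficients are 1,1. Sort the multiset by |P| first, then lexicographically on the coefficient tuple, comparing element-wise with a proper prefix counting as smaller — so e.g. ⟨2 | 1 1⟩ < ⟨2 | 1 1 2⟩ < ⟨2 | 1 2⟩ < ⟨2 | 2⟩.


12 minimal non-faces of Δ(Σ) (on 8 rays):

  • {1,7}:  v_{1} + v_{7} = 0  →  sig = ⟨2 | 0⟩
  • {2,3}:  v_{2} + v_{3} = 0  →  sig = ⟨2 | 0⟩
  • {5,8}:  v_{5} + v_{8} = 0  →  sig = ⟨2 | 0⟩
  • {2,6}:  v_{2} + v_{6} = v_{4}  →  sig = ⟨2 | 1⟩
  • {3,4}:  v_{3} + v_{4} = v_{6}  →  sig = ⟨2 | 1⟩
  • {3,6}:  v_{3} + v_{6} = v_{1} + v_{8}  →  sig = ⟨2 | 1 1⟩
  • {5,6}:  v_{5} + v_{6} = v_{1} + v_{2}  →  sig = ⟨2 | 1 1⟩
  • {6,7}:  v_{6} + v_{7} = v_{2} + v_{8}  →  sig = ⟨2 | 1 1⟩
  • {4,5}:  v_{4} + v_{5} = v_{1} + 2·v_{2}  →  sig = ⟨2 | 1 2⟩
  • {4,7}:  v_{4} + v_{7} = 2·v_{2} + v_{8}  →  sig = ⟨2 | 1 2⟩
  • {1,2,8}:  v_{1} + v_{2} + v_{8} = v_{6}  →  sig = ⟨3 | 1⟩
  • {1,4,8}:  v_{1} + v_{4} + v_{8} = 2·v_{6}  →  sig = ⟨3 | 2⟩

Sorted signature multiset PRS(X):
    |P|=2: 10 collections, coeffs (), (), (), (1), (1), (1,1), (1,1), (1,1), (1,2), (1,2)
    |P|=3: 2 collections, coeffs (1), (2)


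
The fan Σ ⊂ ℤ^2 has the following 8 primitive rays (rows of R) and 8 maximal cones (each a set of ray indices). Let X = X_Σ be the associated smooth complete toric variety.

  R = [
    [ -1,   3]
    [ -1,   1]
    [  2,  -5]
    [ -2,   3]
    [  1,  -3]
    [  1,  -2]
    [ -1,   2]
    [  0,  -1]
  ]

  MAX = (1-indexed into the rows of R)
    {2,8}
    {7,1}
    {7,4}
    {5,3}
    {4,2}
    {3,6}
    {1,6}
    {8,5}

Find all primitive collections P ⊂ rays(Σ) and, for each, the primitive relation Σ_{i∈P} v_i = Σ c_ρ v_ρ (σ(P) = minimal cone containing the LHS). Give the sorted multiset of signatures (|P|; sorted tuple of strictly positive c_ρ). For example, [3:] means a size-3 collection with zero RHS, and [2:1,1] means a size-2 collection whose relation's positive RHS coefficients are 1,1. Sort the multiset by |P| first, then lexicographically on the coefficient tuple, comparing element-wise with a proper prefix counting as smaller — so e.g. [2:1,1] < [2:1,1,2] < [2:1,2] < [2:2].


20 minimal non-faces of Δ(Σ) (on 8 rays):

  {1,5}:  v_{1} + v_{5} = 0  so sig = [2:]
  {6,7}:  v_{6} + v_{7} = 0  so sig = [2:]
  {1,3}:  v_{1} + v_{3} = v_{6}  so sig = [2:1]
  {1,8}:  v_{1} + v_{8} = v_{7}  so sig = [2:1]
  {2,6}:  v_{2} + v_{6} = v_{8}  so sig = [2:1]
  {2,7}:  v_{2} + v_{7} = v_{4}  so sig = [2:1]
  {3,7}:  v_{3} + v_{7} = v_{5}  so sig = [2:1]
  {4,6}:  v_{4} + v_{6} = v_{2}  so sig = [2:1]
  {5,6}:  v_{5} + v_{6} = v_{3}  so sig = [2:1]
  {5,7}:  v_{5} + v_{7} = v_{8}  so sig = [2:1]
  {6,8}:  v_{6} + v_{8} = v_{5}  so sig = [2:1]
  {7,8}:  v_{7} + v_{8} = v_{2}  so sig = [2:1]
  {2,3}:  v_{2} + v_{3} = v_{5} + v_{8}  so sig = [2:1,1]
  {4,5}:  v_{4} + v_{5} = v_{2} + v_{8}  so sig = [2:1,1]
  {1,2}:  v_{1} + v_{2} = 2·v_{7}  so sig = [2:2]
  {2,5}:  v_{2} + v_{5} = 2·v_{8}  so sig = [2:2]
  {3,4}:  v_{3} + v_{4} = 2·v_{8}  so sig = [2:2]
  {3,8}:  v_{3} + v_{8} = 2·v_{5}  so sig = [2:2]
  {4,8}:  v_{4} + v_{8} = 2·v_{2}  so sig = [2:2]
  {1,4}:  v_{1} + v_{4} = 3·v_{7}  so sig = [2:3]

Sorted signature multiset PRS(X):
    |P|=2: 20 collections, coeffs (), (), (1), (1), (1), (1), (1), (1), (1), (1), (1), (1), (1,1), (1,1), (2), (2), (2), (2), (2), (3)


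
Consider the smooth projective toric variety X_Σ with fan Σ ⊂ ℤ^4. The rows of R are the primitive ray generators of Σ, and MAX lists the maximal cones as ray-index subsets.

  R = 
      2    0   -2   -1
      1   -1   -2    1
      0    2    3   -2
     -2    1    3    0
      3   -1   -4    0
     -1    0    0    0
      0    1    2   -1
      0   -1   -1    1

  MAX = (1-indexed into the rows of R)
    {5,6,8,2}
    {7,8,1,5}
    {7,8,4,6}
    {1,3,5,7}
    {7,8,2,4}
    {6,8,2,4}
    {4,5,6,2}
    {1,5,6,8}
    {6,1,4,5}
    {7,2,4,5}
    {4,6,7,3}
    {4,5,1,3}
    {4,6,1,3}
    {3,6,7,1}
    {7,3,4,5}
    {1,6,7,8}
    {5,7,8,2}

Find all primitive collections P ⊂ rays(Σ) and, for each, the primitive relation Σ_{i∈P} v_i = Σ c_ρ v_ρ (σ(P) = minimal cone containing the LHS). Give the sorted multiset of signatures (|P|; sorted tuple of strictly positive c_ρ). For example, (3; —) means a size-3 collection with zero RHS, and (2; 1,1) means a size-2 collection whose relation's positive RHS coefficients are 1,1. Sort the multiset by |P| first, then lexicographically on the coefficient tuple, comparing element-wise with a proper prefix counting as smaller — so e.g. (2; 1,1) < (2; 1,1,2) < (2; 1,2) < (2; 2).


Δ(Σ) — 8 vertices, 9 min non-faces:

  • {1,2}:  v_{1} + v_{2} = v_{5}  ⇒ sig = (2; 1)
  • {3,8}:  v_{3} + v_{8} = v_{7}  ⇒ sig = (2; 1)
  • {2,3}:  v_{2} + v_{3} = v_{4} + v_{5} + v_{7}  ⇒ sig = (2; 1,1,1)
  • {1,4,8}:  v_{1} + v_{4} + v_{8} = 0  ⇒ sig = (3; —)
  • {2,6,7}:  v_{2} + v_{6} + v_{7} = 0  ⇒ sig = (3; —)
  • {1,4,7}:  v_{1} + v_{4} + v_{7} = v_{3}  ⇒ sig = (3; 1)
  • {4,5,8}:  v_{4} + v_{5} + v_{8} = v_{2}  ⇒ sig = (3; 1)
  • {5,6,7}:  v_{5} + v_{6} + v_{7} = v_{1}  ⇒ sig = (3; 1)
  • {3,5,6}:  v_{3} + v_{5} + v_{6} = 2·v_{1} + v_{4}  ⇒ sig = (3; 1,2)

Signatures (|P|; sorted positive RHS coefficients), sorted:
    (2; 1)
    (2; 1)
    (2; 1,1,1)
    (3; —)
    (3; —)
    (3; 1)
    (3; 1)
    (3; 1)
    (3; 1,2)


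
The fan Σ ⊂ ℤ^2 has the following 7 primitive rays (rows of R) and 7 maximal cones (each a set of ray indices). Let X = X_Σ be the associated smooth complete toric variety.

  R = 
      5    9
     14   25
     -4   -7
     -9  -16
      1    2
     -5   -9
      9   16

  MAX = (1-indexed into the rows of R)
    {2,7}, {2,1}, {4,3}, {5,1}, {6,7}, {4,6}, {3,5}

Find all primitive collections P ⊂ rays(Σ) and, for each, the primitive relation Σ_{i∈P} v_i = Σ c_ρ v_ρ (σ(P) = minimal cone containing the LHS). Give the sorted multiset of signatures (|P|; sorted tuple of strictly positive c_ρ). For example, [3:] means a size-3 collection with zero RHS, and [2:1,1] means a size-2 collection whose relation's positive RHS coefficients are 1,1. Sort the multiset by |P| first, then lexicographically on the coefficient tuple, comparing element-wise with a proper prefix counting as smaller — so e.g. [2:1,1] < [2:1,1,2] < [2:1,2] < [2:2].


The 14 primitive collections of Σ (r=7, n=2):

  P = {1,6}:  v_{1} + v_{6} = 0  ⟹  sig = [2:]
  P = {4,7}:  v_{4} + v_{7} = 0  ⟹  sig = [2:]
  P = {1,3}:  v_{1} + v_{3} = v_{5}  ⟹  sig = [2:1]
  P = {1,4}:  v_{1} + v_{4} = v_{3}  ⟹  sig = [2:1]
  P = {1,7}:  v_{1} + v_{7} = v_{2}  ⟹  sig = [2:1]
  P = {2,4}:  v_{2} + v_{4} = v_{1}  ⟹  sig = [2:1]
  P = {2,6}:  v_{2} + v_{6} = v_{7}  ⟹  sig = [2:1]
  P = {3,6}:  v_{3} + v_{6} = v_{4}  ⟹  sig = [2:1]
  P = {3,7}:  v_{3} + v_{7} = v_{1}  ⟹  sig = [2:1]
  P = {5,6}:  v_{5} + v_{6} = v_{3}  ⟹  sig = [2:1]
  P = {2,3}:  v_{2} + v_{3} = 2·v_{1}  ⟹  sig = [2:2]
  P = {4,5}:  v_{4} + v_{5} = 2·v_{3}  ⟹  sig = [2:2]
  P = {5,7}:  v_{5} + v_{7} = 2·v_{1}  ⟹  sig = [2:2]
  P = {2,5}:  v_{2} + v_{5} = 3·v_{1}  ⟹  sig = [2:3]

so the primitive-relation signature multiset is
[[2:], [2:], [2:1], [2:1], [2:1], [2:1], [2:1], [2:1], [2:1], [2:1], [2:2], [2:2], [2:2], [2:3]]


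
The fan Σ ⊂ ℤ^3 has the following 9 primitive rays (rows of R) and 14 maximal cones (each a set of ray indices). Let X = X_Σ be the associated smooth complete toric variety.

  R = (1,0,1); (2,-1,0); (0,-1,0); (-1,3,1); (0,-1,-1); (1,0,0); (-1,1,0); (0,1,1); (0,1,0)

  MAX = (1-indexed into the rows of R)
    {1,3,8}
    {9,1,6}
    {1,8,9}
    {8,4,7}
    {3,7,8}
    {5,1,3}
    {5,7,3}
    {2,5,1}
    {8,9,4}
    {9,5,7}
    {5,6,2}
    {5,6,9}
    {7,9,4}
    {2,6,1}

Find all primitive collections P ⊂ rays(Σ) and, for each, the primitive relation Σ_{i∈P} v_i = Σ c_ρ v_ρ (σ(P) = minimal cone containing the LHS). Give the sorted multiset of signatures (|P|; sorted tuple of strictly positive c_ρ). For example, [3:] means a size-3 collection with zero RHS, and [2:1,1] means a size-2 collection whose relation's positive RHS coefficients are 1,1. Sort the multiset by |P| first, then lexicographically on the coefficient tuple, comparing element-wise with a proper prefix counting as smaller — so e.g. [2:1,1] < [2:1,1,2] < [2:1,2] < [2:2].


Σ has 18 primitive collections:

  P={3,9}:  v_{3} + v_{9} = 0  ⇒ sig = [2:]
  P={5,8}:  v_{5} + v_{8} = 0  ⇒ sig = [2:]
  P={1,7}:  v_{1} + v_{7} = v_{8}  ⇒ sig = [2:1]
  P={2,7}:  v_{2} + v_{7} = v_{6}  ⇒ sig = [2:1]
  P={6,7}:  v_{6} + v_{7} = v_{9}  ⇒ sig = [2:1]
  P={2,8}:  v_{2} + v_{8} = v_{1} + v_{6}  ⇒ sig = [2:1,1]
  P={3,4}:  v_{3} + v_{4} = v_{7} + v_{8}  ⇒ sig = [2:1,1]
  P={3,6}:  v_{3} + v_{6} = v_{1} + v_{5}  ⇒ sig = [2:1,1]
  P={4,5}:  v_{4} + v_{5} = v_{7} + v_{9}  ⇒ sig = [2:1,1]
  P={6,8}:  v_{6} + v_{8} = v_{1} + v_{9}  ⇒ sig = [2:1,1]
  P={1,4}:  v_{1} + v_{4} = 2·v_{8} + v_{9}  ⇒ sig = [2:1,2]
  P={2,4}:  v_{2} + v_{4} = v_{1} + 2·v_{9}  ⇒ sig = [2:1,2]
  P={4,6}:  v_{4} + v_{6} = v_{8} + 2·v_{9}  ⇒ sig = [2:1,2]
  P={2,9}:  v_{2} + v_{9} = 2·v_{6}  ⇒ sig = [2:2]
  P={2,3}:  v_{2} + v_{3} = 2·v_{1} + 2·v_{5}  ⇒ sig = [2:2,2]
  P={1,5,6}:  v_{1} + v_{5} + v_{6} = v_{2}  ⇒ sig = [3:1]
  P={1,5,9}:  v_{1} + v_{5} + v_{9} = v_{6}  ⇒ sig = [3:1]
  P={7,8,9}:  v_{7} + v_{8} + v_{9} = v_{4}  ⇒ sig = [3:1]

so the primitive-relation signature multiset is
    [2:]
    [2:]
    [2:1]
    [2:1]
    [2:1]
    [2:1,1]
    [2:1,1]
    [2:1,1]
    [2:1,1]
    [2:1,1]
    [2:1,2]
    [2:1,2]
    [2:1,2]
    [2:2]
    [2:2,2]
    [3:1]
    [3:1]
    [3:1]


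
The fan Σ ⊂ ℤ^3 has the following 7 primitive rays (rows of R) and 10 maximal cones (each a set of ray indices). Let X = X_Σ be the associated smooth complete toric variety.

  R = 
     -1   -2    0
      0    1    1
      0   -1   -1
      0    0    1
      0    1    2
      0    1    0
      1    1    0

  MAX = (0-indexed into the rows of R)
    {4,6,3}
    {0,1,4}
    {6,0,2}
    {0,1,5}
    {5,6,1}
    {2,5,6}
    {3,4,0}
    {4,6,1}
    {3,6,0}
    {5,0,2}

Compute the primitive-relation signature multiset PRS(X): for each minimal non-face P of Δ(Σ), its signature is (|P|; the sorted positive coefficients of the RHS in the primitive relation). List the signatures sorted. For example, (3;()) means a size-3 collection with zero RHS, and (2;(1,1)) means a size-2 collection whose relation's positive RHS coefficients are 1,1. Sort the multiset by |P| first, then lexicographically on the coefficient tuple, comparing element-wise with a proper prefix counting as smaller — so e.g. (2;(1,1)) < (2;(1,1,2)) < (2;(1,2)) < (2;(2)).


Δ(Σ) — 7 vertices, 9 min non-faces:

  P = {1,2}:  v_{1} + v_{2} = 0  →  sig = (2;())
  P = {1,3}:  v_{1} + v_{3} = v_{4}  →  sig = (2;(1))
  P = {2,4}:  v_{2} + v_{4} = v_{3}  →  sig = (2;(1))
  P = {3,5}:  v_{3} + v_{5} = v_{1}  →  sig = (2;(1))
  P = {2,3}:  v_{2} + v_{3} = v_{0} + v_{6}  →  sig = (2;(1,1))
  P = {4,5}:  v_{4} + v_{5} = 2·v_{1}  →  sig = (2;(2))
  P = {0,5,6}:  v_{0} + v_{5} + v_{6} = 0  →  sig = (3;())
  P = {0,1,6}:  v_{0} + v_{1} + v_{6} = v_{3}  →  sig = (3;(1))
  P = {0,4,6}:  v_{0} + v_{4} + v_{6} = 2·v_{3}  →  sig = (3;(2))

Hence PRS(X_Σ) =
    (2;())
    (2;(1))
    (2;(1))
    (2;(1))
    (2;(1,1))
    (2;(2))
    (3;())
    (3;(1))
    (3;(2))


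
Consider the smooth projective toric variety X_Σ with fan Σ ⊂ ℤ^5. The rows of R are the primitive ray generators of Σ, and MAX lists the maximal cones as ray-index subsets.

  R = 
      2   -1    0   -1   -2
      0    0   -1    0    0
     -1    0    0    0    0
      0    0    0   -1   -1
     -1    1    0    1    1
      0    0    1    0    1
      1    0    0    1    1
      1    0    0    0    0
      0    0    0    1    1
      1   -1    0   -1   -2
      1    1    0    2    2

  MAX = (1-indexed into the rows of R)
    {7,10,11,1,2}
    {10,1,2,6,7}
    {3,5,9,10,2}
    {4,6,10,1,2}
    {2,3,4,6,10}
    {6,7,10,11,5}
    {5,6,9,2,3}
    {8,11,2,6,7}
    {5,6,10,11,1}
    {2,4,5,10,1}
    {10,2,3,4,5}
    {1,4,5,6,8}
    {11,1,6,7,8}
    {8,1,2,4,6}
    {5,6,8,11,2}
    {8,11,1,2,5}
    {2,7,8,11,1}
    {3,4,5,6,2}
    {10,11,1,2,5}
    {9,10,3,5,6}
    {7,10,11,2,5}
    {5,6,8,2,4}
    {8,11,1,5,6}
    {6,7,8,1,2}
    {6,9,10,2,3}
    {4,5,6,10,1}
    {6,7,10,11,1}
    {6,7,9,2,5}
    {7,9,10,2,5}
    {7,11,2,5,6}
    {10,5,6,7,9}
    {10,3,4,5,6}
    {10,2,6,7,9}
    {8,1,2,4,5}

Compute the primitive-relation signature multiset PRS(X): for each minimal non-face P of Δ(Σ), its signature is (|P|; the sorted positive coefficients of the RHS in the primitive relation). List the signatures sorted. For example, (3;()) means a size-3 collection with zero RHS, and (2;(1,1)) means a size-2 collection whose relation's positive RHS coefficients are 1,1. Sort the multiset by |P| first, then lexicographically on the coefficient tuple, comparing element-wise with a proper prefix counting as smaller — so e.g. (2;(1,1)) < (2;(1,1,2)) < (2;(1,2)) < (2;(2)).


Δ(Σ) — 11 vertices, 17 min non-faces:

  P={3,8}:  v_{3} + v_{8} = 0  ⇒ sig = (2;())
  P={4,9}:  v_{4} + v_{9} = 0  ⇒ sig = (2;())
  P={1,3}:  v_{1} + v_{3} = v_{10}  ⇒ sig = (2;(1))
  P={3,7}:  v_{3} + v_{7} = v_{9}  ⇒ sig = (2;(1))
  P={4,7}:  v_{4} + v_{7} = v_{8}  ⇒ sig = (2;(1))
  P={8,9}:  v_{8} + v_{9} = v_{7}  ⇒ sig = (2;(1))
  P={8,10}:  v_{8} + v_{10} = v_{1}  ⇒ sig = (2;(1))
  P={1,9}:  v_{1} + v_{9} = v_{7} + v_{10}  ⇒ sig = (2;(1,1))
  P={3,11}:  v_{3} + v_{11} = v_{5} + v_{7}  ⇒ sig = (2;(1,1))
  P={4,11}:  v_{4} + v_{11} = v_{5} + 2·v_{8}  ⇒ sig = (2;(1,2))
  P={9,11}:  v_{9} + v_{11} = v_{5} + 2·v_{7}  ⇒ sig = (2;(1,2))
  P={5,7,8}:  v_{5} + v_{7} + v_{8} = v_{11}  ⇒ sig = (3;(1))
  P={1,5,7}:  v_{1} + v_{5} + v_{7} = v_{10} + v_{11}  ⇒ sig = (3;(1,1))
  P={2,5,6,10}:  v_{2} + v_{5} + v_{6} + v_{10} = 0  ⇒ sig = (4;())
  P={1,2,5,6}:  v_{1} + v_{2} + v_{5} + v_{6} = v_{8}  ⇒ sig = (4;(1))
  P={2,6,10,11}:  v_{2} + v_{6} + v_{10} + v_{11} = v_{7} + v_{8}  ⇒ sig = (4;(1,1))
  P={1,2,6,11}:  v_{1} + v_{2} + v_{6} + v_{11} = v_{7} + 2·v_{8}  ⇒ sig = (4;(1,2))

Hence PRS(X_Σ) =
{ (2;()) ×2,  (2;(1)) ×5,  (2;(1,1)) ×2,  (2;(1,2)) ×2,  (3;(1)),  (3;(1,1)),  (4;()),  (4;(1)),  (4;(1,1)),  (4;(1,2)) }


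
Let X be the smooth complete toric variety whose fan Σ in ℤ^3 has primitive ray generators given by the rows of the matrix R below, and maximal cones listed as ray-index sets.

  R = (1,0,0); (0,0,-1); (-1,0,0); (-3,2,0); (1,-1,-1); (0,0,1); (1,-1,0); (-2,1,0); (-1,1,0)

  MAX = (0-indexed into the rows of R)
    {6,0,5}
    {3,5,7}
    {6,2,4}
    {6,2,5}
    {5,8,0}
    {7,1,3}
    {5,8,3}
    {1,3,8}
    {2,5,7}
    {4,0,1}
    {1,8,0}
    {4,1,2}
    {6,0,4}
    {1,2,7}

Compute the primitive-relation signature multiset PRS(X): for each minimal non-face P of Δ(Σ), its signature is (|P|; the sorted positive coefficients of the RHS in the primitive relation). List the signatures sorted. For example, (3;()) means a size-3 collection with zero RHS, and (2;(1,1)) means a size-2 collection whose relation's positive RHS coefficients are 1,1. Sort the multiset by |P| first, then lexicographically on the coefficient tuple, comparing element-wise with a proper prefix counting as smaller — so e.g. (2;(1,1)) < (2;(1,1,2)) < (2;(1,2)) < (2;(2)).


The 15 primitive collections of Σ (r=9, n=3):

  P={0,2}:  v_{0} + v_{2} = 0 — sig = (2;())
  P={1,5}:  v_{1} + v_{5} = 0 — sig = (2;())
  P={6,8}:  v_{6} + v_{8} = 0 — sig = (2;())
  P={0,7}:  v_{0} + v_{7} = v_{8} — sig = (2;(1))
  P={1,6}:  v_{1} + v_{6} = v_{4} — sig = (2;(1))
  P={2,8}:  v_{2} + v_{8} = v_{7} — sig = (2;(1))
  P={3,6}:  v_{3} + v_{6} = v_{7} — sig = (2;(1))
  P={4,5}:  v_{4} + v_{5} = v_{6} — sig = (2;(1))
  P={4,8}:  v_{4} + v_{8} = v_{1} — sig = (2;(1))
  P={6,7}:  v_{6} + v_{7} = v_{2} — sig = (2;(1))
  P={7,8}:  v_{7} + v_{8} = v_{3} — sig = (2;(1))
  P={3,4}:  v_{3} + v_{4} = v_{1} + v_{7} — sig = (2;(1,1))
  P={4,7}:  v_{4} + v_{7} = v_{1} + v_{2} — sig = (2;(1,1))
  P={0,3}:  v_{0} + v_{3} = 2·v_{8} — sig = (2;(2))
  P={2,3}:  v_{2} + v_{3} = 2·v_{7} — sig = (2;(2))

Signatures (|P|; sorted positive RHS coefficients), sorted:
[(2;()), (2;()), (2;()), (2;(1)), (2;(1)), (2;(1)), (2;(1)), (2;(1)), (2;(1)), (2;(1)), (2;(1)), (2;(1,1)), (2;(1,1)), (2;(2)), (2;(2))]


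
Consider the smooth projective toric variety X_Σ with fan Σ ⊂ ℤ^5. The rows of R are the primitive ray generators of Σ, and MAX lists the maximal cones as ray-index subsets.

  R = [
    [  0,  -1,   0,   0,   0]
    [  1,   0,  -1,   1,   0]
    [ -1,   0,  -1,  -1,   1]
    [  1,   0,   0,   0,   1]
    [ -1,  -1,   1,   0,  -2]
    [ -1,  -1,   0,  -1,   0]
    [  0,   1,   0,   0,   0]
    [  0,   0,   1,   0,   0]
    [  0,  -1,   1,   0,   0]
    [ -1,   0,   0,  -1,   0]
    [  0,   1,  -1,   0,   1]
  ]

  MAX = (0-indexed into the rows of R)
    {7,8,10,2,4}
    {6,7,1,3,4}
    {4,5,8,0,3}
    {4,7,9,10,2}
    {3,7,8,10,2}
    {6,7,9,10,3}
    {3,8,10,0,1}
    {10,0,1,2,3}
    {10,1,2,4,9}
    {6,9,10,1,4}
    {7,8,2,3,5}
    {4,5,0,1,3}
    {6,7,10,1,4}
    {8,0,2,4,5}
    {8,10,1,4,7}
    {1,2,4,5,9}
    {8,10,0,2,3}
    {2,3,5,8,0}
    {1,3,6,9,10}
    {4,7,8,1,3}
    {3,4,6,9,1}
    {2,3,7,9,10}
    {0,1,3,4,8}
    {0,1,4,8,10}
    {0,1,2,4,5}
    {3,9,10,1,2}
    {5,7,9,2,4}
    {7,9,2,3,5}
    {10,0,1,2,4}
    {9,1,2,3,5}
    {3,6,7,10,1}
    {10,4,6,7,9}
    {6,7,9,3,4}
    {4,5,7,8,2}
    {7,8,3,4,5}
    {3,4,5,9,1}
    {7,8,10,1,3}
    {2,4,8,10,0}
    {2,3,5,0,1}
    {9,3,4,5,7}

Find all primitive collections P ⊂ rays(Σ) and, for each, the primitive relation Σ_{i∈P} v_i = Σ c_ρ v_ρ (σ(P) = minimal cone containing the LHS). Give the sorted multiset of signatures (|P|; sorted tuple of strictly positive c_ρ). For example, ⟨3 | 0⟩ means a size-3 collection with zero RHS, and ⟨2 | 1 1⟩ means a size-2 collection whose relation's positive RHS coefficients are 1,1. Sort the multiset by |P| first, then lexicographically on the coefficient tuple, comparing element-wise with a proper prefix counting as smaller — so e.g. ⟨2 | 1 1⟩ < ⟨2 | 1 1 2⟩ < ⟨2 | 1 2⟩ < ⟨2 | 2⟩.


15 minimal non-faces of Δ(Σ) (on 11 rays):

  P={0,6}:  v_{0} + v_{6} = 0  →  sig = ⟨2 | 0⟩
  P={0,7}:  v_{0} + v_{7} = v_{8}  →  sig = ⟨2 | 1⟩
  P={0,9}:  v_{0} + v_{9} = v_{5}  →  sig = ⟨2 | 1⟩
  P={5,6}:  v_{5} + v_{6} = v_{9}  →  sig = ⟨2 | 1⟩
  P={5,10}:  v_{5} + v_{10} = v_{2}  →  sig = ⟨2 | 1⟩
  P={6,8}:  v_{6} + v_{8} = v_{7}  →  sig = ⟨2 | 1⟩
  P={2,6}:  v_{2} + v_{6} = v_{9} + v_{10}  →  sig = ⟨2 | 1 1⟩
  P={8,9}:  v_{8} + v_{9} = v_{5} + v_{7}  →  sig = ⟨2 | 1 1⟩
  P={1,7,9}:  v_{1} + v_{7} + v_{9} = 0  →  sig = ⟨3 | 0⟩
  P={3,4,10}:  v_{3} + v_{4} + v_{10} = 0  →  sig = ⟨3 | 0⟩
  P={1,5,7}:  v_{1} + v_{5} + v_{7} = v_{0}  →  sig = ⟨3 | 1⟩
  P={2,3,4}:  v_{2} + v_{3} + v_{4} = v_{5}  →  sig = ⟨3 | 1⟩
  P={1,2,7}:  v_{1} + v_{2} + v_{7} = v_{0} + v_{10}  →  sig = ⟨3 | 1 1⟩
  P={1,2,8}:  v_{1} + v_{2} + v_{8} = 2·v_{0} + v_{10}  →  sig = ⟨3 | 1 2⟩
  P={1,5,8}:  v_{1} + v_{5} + v_{8} = 2·v_{0}  →  sig = ⟨3 | 2⟩

Signatures (|P|; sorted positive RHS coefficients), sorted:
    ⟨2 | 0⟩
    ⟨2 | 1⟩
    ⟨2 | 1⟩
    ⟨2 | 1⟩
    ⟨2 | 1⟩
    ⟨2 | 1⟩
    ⟨2 | 1 1⟩
    ⟨2 | 1 1⟩
    ⟨3 | 0⟩
    ⟨3 | 0⟩
    ⟨3 | 1⟩
    ⟨3 | 1⟩
    ⟨3 | 1 1⟩
    ⟨3 | 1 2⟩
    ⟨3 | 2⟩


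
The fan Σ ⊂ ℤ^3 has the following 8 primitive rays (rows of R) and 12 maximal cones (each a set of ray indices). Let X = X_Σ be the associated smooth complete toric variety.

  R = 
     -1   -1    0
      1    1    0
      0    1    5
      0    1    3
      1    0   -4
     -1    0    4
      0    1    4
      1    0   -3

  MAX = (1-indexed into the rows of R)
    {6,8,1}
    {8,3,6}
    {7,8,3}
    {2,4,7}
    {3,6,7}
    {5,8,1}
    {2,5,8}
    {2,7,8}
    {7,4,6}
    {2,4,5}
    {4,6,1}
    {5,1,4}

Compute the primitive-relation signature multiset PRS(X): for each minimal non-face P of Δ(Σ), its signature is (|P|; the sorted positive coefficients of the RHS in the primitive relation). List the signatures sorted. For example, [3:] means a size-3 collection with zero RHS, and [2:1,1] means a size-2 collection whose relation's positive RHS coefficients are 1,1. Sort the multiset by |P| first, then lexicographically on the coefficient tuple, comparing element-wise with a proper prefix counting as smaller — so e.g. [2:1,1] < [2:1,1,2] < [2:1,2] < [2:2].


Δ(Σ) — 8 vertices, 11 min non-faces:

  {1,2}:  v_{1} + v_{2} = 0 ; sig = [2:]
  {5,6}:  v_{5} + v_{6} = 0 ; sig = [2:]
  {1,7}:  v_{1} + v_{7} = v_{6} ; sig = [2:1]
  {2,6}:  v_{2} + v_{6} = v_{7} ; sig = [2:1]
  {4,8}:  v_{4} + v_{8} = v_{2} ; sig = [2:1]
  {5,7}:  v_{5} + v_{7} = v_{2} ; sig = [2:1]
  {3,5}:  v_{3} + v_{5} = v_{7} + v_{8} ; sig = [2:1,1]
  {1,3}:  v_{1} + v_{3} = 2·v_{6} + v_{8} ; sig = [2:1,2]
  {2,3}:  v_{2} + v_{3} = 2·v_{7} + v_{8} ; sig = [2:1,2]
  {3,4}:  v_{3} + v_{4} = 2·v_{7} ; sig = [2:2]
  {6,7,8}:  v_{6} + v_{7} + v_{8} = v_{3} ; sig = [3:1]

Hence PRS(X_Σ) =
[[2:], [2:], [2:1], [2:1], [2:1], [2:1], [2:1,1], [2:1,2], [2:1,2], [2:2], [3:1]]


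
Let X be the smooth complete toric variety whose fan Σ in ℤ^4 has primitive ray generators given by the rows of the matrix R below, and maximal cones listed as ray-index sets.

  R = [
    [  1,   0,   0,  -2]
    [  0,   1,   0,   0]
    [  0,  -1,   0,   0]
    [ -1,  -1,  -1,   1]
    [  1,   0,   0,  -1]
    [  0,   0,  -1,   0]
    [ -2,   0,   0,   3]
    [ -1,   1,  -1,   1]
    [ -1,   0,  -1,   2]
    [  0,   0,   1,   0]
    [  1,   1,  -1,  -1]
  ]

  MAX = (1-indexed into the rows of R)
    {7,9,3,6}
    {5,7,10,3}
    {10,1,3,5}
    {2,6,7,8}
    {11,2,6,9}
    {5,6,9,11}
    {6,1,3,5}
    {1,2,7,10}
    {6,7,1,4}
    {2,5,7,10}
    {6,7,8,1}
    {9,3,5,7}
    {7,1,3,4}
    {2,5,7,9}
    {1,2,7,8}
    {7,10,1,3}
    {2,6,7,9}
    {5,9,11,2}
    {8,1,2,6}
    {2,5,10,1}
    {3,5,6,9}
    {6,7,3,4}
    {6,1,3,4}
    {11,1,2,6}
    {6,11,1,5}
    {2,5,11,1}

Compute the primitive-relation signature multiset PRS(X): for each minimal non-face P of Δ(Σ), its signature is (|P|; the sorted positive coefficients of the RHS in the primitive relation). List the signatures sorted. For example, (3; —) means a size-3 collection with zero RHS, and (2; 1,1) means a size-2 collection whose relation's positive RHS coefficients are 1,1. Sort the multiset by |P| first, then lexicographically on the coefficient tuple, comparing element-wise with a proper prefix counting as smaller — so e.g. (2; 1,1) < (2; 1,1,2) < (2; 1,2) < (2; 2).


Δ(Σ) — 11 vertices, 23 min non-faces:

  P={2,3}:  v_{2} + v_{3} = 0  →  sig = (2; —)
  P={6,10}:  v_{6} + v_{10} = 0  →  sig = (2; —)
  P={1,9}:  v_{1} + v_{9} = v_{6}  →  sig = (2; 1)
  P={3,11}:  v_{3} + v_{11} = v_{5} + v_{6}  →  sig = (2; 1,1)
  P={4,5}:  v_{4} + v_{5} = v_{3} + v_{6}  →  sig = (2; 1,1)
  P={5,8}:  v_{5} + v_{8} = v_{2} + v_{6}  →  sig = (2; 1,1)
  P={7,11}:  v_{7} + v_{11} = v_{2} + v_{9}  →  sig = (2; 1,1)
  P={9,10}:  v_{9} + v_{10} = v_{5} + v_{7}  →  sig = (2; 1,1)
  P={10,11}:  v_{10} + v_{11} = v_{2} + v_{5}  →  sig = (2; 1,1)
  P={2,4}:  v_{2} + v_{4} = v_{1} + v_{6} + v_{7}  →  sig = (2; 1,1,1)
  P={3,8}:  v_{3} + v_{8} = v_{1} + v_{6} + v_{7}  →  sig = (2; 1,1,1)
  P={4,10}:  v_{4} + v_{10} = v_{1} + v_{3} + v_{7}  →  sig = (2; 1,1,1)
  P={8,10}:  v_{8} + v_{10} = v_{1} + v_{2} + v_{7}  →  sig = (2; 1,1,1)
  P={4,9}:  v_{4} + v_{9} = v_{3} + 2·v_{6} + v_{7}  →  sig = (2; 1,1,2)
  P={8,9}:  v_{8} + v_{9} = v_{2} + 2·v_{6} + v_{7}  →  sig = (2; 1,1,2)
  P={4,11}:  v_{4} + v_{11} = 2·v_{6}  →  sig = (2; 2)
  P={8,11}:  v_{8} + v_{11} = 2·v_{2} + 2·v_{6}  →  sig = (2; 2,2)
  P={4,8}:  v_{4} + v_{8} = 2·v_{1} + 2·v_{6} + 2·v_{7}  →  sig = (2; 2,2,2)
  P={1,5,7}:  v_{1} + v_{5} + v_{7} = 0  →  sig = (3; —)
  P={2,5,6}:  v_{2} + v_{5} + v_{6} = v_{11}  →  sig = (3; 1)
  P={5,6,7}:  v_{5} + v_{6} + v_{7} = v_{9}  →  sig = (3; 1)
  P={1,2,6,7}:  v_{1} + v_{2} + v_{6} + v_{7} = v_{8}  →  sig = (4; 1)
  P={1,3,6,7}:  v_{1} + v_{3} + v_{6} + v_{7} = v_{4}  →  sig = (4; 1)

so the primitive-relation signature multiset is
{ (2; —) ×2,  (2; 1),  (2; 1,1) ×6,  (2; 1,1,1) ×4,  (2; 1,1,2) ×2,  (2; 2),  (2; 2,2),  (2; 2,2,2),  (3; —),  (3; 1) ×2,  (4; 1) ×2 }


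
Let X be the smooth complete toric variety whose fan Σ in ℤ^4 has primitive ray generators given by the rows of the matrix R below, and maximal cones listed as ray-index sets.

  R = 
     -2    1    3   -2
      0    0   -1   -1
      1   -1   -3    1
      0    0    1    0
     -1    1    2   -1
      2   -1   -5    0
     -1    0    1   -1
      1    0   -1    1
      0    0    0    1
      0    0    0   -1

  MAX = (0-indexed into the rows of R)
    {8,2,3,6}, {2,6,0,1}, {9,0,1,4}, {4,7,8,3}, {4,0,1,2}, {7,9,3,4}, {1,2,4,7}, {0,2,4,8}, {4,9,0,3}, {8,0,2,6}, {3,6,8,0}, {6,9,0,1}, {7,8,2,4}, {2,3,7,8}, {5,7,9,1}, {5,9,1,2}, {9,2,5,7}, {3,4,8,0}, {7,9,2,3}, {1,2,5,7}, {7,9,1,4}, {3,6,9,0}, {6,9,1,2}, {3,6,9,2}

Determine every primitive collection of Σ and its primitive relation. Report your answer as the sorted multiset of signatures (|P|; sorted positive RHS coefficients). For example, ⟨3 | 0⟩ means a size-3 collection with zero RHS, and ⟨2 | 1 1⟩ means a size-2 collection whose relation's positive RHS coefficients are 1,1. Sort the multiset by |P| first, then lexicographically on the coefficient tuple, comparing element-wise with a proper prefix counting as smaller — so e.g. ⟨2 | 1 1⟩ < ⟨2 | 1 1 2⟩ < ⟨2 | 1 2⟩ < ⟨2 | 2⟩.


Minimal non-faces — 16 found among 10 rays, 24 max cones:

  P = {6,7}:  v_{6} + v_{7} = 0  ⇒ sig = ⟨2 | 0⟩
  P = {8,9}:  v_{8} + v_{9} = 0  ⇒ sig = ⟨2 | 0⟩
  P = {0,7}:  v_{0} + v_{7} = v_{4}  ⇒ sig = ⟨2 | 1⟩
  P = {1,3}:  v_{1} + v_{3} = v_{9}  ⇒ sig = ⟨2 | 1⟩
  P = {4,6}:  v_{4} + v_{6} = v_{0}  ⇒ sig = ⟨2 | 1⟩
  P = {1,8}:  v_{1} + v_{8} = v_{2} + v_{4}  ⇒ sig = ⟨2 | 1 1⟩
  P = {5,6}:  v_{5} + v_{6} = v_{1} + v_{2} + v_{9}  ⇒ sig = ⟨2 | 1 1 1⟩
  P = {5,8}:  v_{5} + v_{8} = v_{1} + v_{2} + v_{7}  ⇒ sig = ⟨2 | 1 1 1⟩
  P = {3,5}:  v_{3} + v_{5} = v_{2} + v_{7} + 2·v_{9}  ⇒ sig = ⟨2 | 1 1 2⟩
  P = {4,5}:  v_{4} + v_{5} = 2·v_{1} + v_{7}  ⇒ sig = ⟨2 | 1 2⟩
  P = {0,5}:  v_{0} + v_{5} = 2·v_{1}  ⇒ sig = ⟨2 | 2⟩
  P = {2,3,4}:  v_{2} + v_{3} + v_{4} = 0  ⇒ sig = ⟨3 | 0⟩
  P = {0,2,3}:  v_{0} + v_{2} + v_{3} = v_{6}  ⇒ sig = ⟨3 | 1⟩
  P = {2,4,9}:  v_{2} + v_{4} + v_{9} = v_{1}  ⇒ sig = ⟨3 | 1⟩
  P = {0,2,9}:  v_{0} + v_{2} + v_{9} = v_{1} + v_{6}  ⇒ sig = ⟨3 | 1 1⟩
  P = {1,2,7,9}:  v_{1} + v_{2} + v_{7} + v_{9} = v_{5}  ⇒ sig = ⟨4 | 1⟩

Sorted signature multiset PRS(X):
{ ⟨2 | 0⟩ ×2,  ⟨2 | 1⟩ ×3,  ⟨2 | 1 1⟩,  ⟨2 | 1 1 1⟩ ×2,  ⟨2 | 1 1 2⟩,  ⟨2 | 1 2⟩,  ⟨2 | 2⟩,  ⟨3 | 0⟩,  ⟨3 | 1⟩ ×2,  ⟨3 | 1 1⟩,  ⟨4 | 1⟩ }


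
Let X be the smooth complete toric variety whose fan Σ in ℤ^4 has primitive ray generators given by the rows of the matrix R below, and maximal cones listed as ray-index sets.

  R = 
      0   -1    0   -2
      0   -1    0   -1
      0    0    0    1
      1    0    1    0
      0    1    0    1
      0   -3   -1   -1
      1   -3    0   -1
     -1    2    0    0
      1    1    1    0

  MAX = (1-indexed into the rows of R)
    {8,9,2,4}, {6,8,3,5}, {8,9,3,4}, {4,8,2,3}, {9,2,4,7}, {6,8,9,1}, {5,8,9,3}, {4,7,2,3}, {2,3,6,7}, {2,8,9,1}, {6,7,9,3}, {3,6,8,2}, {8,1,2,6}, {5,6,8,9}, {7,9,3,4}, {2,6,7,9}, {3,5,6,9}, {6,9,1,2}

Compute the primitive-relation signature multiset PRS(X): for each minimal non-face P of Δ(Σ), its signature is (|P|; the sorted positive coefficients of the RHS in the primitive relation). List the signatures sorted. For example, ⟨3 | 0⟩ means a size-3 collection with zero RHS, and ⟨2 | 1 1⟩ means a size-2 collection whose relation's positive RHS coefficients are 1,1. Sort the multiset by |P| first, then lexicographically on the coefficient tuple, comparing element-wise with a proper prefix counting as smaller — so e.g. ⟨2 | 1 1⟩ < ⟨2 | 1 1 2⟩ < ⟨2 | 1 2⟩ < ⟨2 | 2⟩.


|primitive collections| = 12. Relations:

  • {2,5}:  v_{2} + v_{5} = 0  ⟹  sig = ⟨2 | 0⟩
  • {1,3}:  v_{1} + v_{3} = v_{2}  ⟹  sig = ⟨2 | 1⟩
  • {4,6}:  v_{4} + v_{6} = v_{7}  ⟹  sig = ⟨2 | 1⟩
  • {7,8}:  v_{7} + v_{8} = v_{2}  ⟹  sig = ⟨2 | 1⟩
  • {4,5}:  v_{4} + v_{5} = v_{3} + v_{9}  ⟹  sig = ⟨2 | 1 1⟩
  • {1,5}:  v_{1} + v_{5} = v_{6} + v_{8} + v_{9}  ⟹  sig = ⟨2 | 1 1 1⟩
  • {5,7}:  v_{5} + v_{7} = v_{3} + v_{6} + v_{9}  ⟹  sig = ⟨2 | 1 1 1⟩
  • {1,7}:  v_{1} + v_{7} = 2·v_{2} + v_{6} + v_{9}  ⟹  sig = ⟨2 | 1 1 2⟩
  • {1,4}:  v_{1} + v_{4} = 2·v_{2} + v_{9}  ⟹  sig = ⟨2 | 1 2⟩
  • {2,3,9}:  v_{2} + v_{3} + v_{9} = v_{4}  ⟹  sig = ⟨3 | 1⟩
  • {3,6,8,9}:  v_{3} + v_{6} + v_{8} + v_{9} = 0  ⟹  sig = ⟨4 | 0⟩
  • {2,6,8,9}:  v_{2} + v_{6} + v_{8} + v_{9} = v_{1}  ⟹  sig = ⟨4 | 1⟩

Hence PRS(X_Σ) =
[⟨2 | 0⟩, ⟨2 | 1⟩, ⟨2 | 1⟩, ⟨2 | 1⟩, ⟨2 | 1 1⟩, ⟨2 | 1 1 1⟩, ⟨2 | 1 1 1⟩, ⟨2 | 1 1 2⟩, ⟨2 | 1 2⟩, ⟨3 | 1⟩, ⟨4 | 0⟩, ⟨4 | 1⟩]
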